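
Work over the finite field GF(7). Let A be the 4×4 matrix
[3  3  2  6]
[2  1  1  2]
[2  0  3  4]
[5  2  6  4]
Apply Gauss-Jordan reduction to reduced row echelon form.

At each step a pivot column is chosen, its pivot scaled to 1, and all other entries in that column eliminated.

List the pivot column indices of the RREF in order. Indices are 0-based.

pivot columns: 0, 1, 2, 3

step 1: normalize row 0 (÷3) = (1, 1, 3, 2)
  row 1: subtract 2×row0 = (0, 6, 2, 5)
  row 2: subtract 2×row0 = (0, 5, 4, 0)
  row 3: subtract 5×row0 = (0, 4, 5, 1)
step 2: normalize row 1 (÷6) = (0, 1, 5, 2)
  row 0: subtract 1×row1 = (1, 0, 5, 0)
  row 2: subtract 5×row1 = (0, 0, 0, 4)
  row 3: subtract 4×row1 = (0, 0, 6, 0)
step 3: exchange rows 2,3
step 3: normalize row 2 (÷6) = (0, 0, 1, 0)
  row 0: subtract 5×row2 = (1, 0, 0, 0)
  row 1: subtract 5×row2 = (0, 1, 0, 2)
step 4: normalize row 3 (÷4) = (0, 0, 0, 1)
  row 1: subtract 2×row3 = (0, 1, 0, 0)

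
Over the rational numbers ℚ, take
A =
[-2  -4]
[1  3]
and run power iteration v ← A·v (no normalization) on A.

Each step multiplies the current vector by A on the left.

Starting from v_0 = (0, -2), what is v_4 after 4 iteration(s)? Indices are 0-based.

v_0 = (0, -2).
v_1 = A·v_0 = (8, -6).
v_2 = A·v_1 = (8, -10).
v_3 = A·v_2 = (24, -22).
v_4 = A·v_3 = (40, -42).

v_4 = (40, -42)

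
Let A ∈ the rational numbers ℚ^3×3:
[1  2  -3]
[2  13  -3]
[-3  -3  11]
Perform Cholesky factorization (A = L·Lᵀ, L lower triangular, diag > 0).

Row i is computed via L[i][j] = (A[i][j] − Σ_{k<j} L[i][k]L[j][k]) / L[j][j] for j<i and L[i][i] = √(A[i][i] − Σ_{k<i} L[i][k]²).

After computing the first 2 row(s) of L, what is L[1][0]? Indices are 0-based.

Step 1: L[0][0] = √(1) = 1.
  L[1][0] = (2) / L[0][0] = 2.
Step 2: L[1][1] = √(9) = 3.

L[1][0] = 2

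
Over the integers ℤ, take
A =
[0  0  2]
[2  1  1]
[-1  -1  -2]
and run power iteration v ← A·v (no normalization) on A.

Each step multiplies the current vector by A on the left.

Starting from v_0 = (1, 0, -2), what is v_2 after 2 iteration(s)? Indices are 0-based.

v_2 = (6, -5, -2)

v_0 = (1, 0, -2).
v_1 = A·v_0 = (-4, 0, 3).
v_2 = A·v_1 = (6, -5, -2).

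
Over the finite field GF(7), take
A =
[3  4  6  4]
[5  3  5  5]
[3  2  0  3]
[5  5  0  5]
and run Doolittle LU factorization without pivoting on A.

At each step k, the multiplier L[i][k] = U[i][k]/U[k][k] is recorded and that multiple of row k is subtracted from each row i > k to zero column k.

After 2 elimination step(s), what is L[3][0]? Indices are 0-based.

[col 0] pivot 3
  R1 -= 4*R0 → (0, 1, 2, 3)  (L[1][0] := 4)
  R2 -= 1*R0 → (0, 5, 1, 6)  (L[2][0] := 1)
  R3 -= 4*R0 → (0, 3, 4, 3)  (L[3][0] := 4)
[col 1] pivot 1
  R2 -= 5*R1 → (0, 0, 5, 5)  (L[2][1] := 5)
  R3 -= 3*R1 → (0, 0, 5, 1)  (L[3][1] := 3)

L[3][0] = 4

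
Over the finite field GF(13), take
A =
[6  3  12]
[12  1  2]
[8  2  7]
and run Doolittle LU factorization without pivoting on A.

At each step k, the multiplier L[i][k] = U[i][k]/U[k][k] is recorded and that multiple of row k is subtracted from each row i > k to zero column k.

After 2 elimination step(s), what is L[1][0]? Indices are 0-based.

[col 0] pivot 6
  R1 -= 2*R0 → (0, 8, 4)  (L[1][0] := 2)
  R2 -= 10*R0 → (0, 11, 4)  (L[2][0] := 10)
[col 1] pivot 8
  R2 -= 3*R1 → (0, 0, 5)  (L[2][1] := 3)

L[1][0] = 2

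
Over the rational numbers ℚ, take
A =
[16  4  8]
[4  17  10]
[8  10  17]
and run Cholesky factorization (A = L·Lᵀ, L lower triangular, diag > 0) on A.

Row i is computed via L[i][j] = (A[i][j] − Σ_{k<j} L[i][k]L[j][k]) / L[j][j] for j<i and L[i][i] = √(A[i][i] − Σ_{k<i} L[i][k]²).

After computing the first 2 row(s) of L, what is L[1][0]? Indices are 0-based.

L[1][0] = 1

Step 1: L[0][0] = √(16) = 4.
  L[1][0] = (4) / L[0][0] = 1.
Step 2: L[1][1] = √(16) = 4.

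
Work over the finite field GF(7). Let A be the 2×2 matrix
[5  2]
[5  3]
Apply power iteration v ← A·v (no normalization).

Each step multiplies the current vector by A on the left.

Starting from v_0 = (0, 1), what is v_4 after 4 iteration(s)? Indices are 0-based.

v_4 = (3, 0)

v_0 = (0, 1).
v_1 = A·v_0 = (2, 3).
v_2 = A·v_1 = (2, 5).
v_3 = A·v_2 = (6, 4).
v_4 = A·v_3 = (3, 0).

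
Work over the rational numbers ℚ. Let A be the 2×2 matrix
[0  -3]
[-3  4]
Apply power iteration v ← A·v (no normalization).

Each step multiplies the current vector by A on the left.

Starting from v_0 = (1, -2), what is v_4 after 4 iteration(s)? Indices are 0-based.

v_4 = (1041, -1946)

v_0 = (1, -2).
v_1 = A·v_0 = (6, -11).
v_2 = A·v_1 = (33, -62).
v_3 = A·v_2 = (186, -347).
v_4 = A·v_3 = (1041, -1946).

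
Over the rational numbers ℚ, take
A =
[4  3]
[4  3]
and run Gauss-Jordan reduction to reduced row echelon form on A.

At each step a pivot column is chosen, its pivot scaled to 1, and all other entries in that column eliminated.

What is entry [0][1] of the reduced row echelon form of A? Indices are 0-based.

step 1: normalize row 0 (÷4) = (1, 3/4)
  row 1: subtract 4×row0 = (0, 0)
skip col 1 (zero from row 1)

M[0][1] = 3/4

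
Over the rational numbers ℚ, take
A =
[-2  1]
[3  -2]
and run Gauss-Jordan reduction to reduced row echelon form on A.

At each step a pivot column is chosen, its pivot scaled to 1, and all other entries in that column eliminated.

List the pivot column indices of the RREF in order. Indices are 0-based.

step 1: normalize row 0 (÷-2) = (1, -1/2)
  row 1: subtract 3×row0 = (0, -1/2)
step 2: normalize row 1 (÷-1/2) = (0, 1)
  row 0: subtract -1/2×row1 = (1, 0)

pivot columns: 0, 1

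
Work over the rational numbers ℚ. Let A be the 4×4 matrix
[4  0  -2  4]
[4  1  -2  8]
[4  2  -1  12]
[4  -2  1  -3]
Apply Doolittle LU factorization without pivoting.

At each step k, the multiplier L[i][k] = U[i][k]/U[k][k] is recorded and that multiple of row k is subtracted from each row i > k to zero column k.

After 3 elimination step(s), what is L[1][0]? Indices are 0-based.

Step 1: pivot at (0,0) is 4.
  row1 ← row1 − (1)·row0  ⇒  L[1][0]=1, U row1=(0, 1, 0, 4)
  row2 ← row2 − (1)·row0  ⇒  L[2][0]=1, U row2=(0, 2, 1, 8)
  row3 ← row3 − (1)·row0  ⇒  L[3][0]=1, U row3=(0, -2, 3, -7)
Step 2: pivot at (1,1) is 1.
  row2 ← row2 − (2)·row1  ⇒  L[2][1]=2, U row2=(0, 0, 1, 0)
  row3 ← row3 − (-2)·row1  ⇒  L[3][1]=-2, U row3=(0, 0, 3, 1)
Step 3: pivot at (2,2) is 1.
  row3 ← row3 − (3)·row2  ⇒  L[3][2]=3, U row3=(0, 0, 0, 1)

L[1][0] = 1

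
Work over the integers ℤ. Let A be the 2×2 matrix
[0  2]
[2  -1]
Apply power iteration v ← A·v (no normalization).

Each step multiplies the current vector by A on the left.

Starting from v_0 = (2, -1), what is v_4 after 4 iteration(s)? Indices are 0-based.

v_0 = (2, -1).
v_1 = A·v_0 = (-2, 5).
v_2 = A·v_1 = (10, -9).
v_3 = A·v_2 = (-18, 29).
v_4 = A·v_3 = (58, -65).

v_4 = (58, -65)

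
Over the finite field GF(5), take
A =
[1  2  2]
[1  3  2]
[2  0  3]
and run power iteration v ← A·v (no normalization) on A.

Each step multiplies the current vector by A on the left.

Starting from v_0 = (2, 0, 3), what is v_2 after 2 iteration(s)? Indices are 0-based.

v_0 = (2, 0, 3).
v_1 = A·v_0 = (3, 3, 3).
v_2 = A·v_1 = (0, 3, 0).

v_2 = (0, 3, 0)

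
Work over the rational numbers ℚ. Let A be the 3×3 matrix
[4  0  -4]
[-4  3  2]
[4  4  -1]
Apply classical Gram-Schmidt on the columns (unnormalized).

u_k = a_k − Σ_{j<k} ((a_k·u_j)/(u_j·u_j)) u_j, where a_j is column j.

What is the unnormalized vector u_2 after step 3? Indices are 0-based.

u_2 = (-119/74, -34/37, 51/74)

Step 1: u_0 = a_0 = (4, -4, 4).
Step 2: u_1 = a_1 − (1/12)·u_0 = (-1/3, 10/3, 11/3).
Step 3: u_2 = a_2 − (-7/12)·u_0 − (13/74)·u_1 = (-119/74, -34/37, 51/74).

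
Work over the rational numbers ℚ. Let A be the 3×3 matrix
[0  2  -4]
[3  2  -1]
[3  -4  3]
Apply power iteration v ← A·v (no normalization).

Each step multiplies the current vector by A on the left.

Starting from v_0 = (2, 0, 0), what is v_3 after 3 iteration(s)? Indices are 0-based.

v_0 = (2, 0, 0).
v_1 = A·v_0 = (0, 6, 6).
v_2 = A·v_1 = (-12, 6, -6).
v_3 = A·v_2 = (36, -18, -78).

v_3 = (36, -18, -78)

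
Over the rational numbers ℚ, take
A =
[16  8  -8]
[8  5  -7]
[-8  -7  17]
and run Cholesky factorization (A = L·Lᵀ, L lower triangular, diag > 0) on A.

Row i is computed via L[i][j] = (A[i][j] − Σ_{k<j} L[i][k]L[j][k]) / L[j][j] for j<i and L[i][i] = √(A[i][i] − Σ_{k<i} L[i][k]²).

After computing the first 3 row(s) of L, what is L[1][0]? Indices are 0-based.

Step 1: L[0][0] = √(16) = 4.
  L[1][0] = (8) / L[0][0] = 2.
Step 2: L[1][1] = √(1) = 1.
  L[2][0] = (-8) / L[0][0] = -2.
  L[2][1] = (-3) / L[1][1] = -3.
Step 3: L[2][2] = √(4) = 2.

L[1][0] = 2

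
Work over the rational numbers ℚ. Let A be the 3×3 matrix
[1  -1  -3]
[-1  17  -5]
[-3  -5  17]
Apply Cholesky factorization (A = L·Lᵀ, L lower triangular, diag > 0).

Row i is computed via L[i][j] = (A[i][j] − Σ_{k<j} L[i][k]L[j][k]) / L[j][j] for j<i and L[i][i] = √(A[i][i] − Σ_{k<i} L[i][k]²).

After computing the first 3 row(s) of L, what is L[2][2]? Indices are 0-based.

Step 1: L[0][0] = √(1) = 1.
  L[1][0] = (-1) / L[0][0] = -1.
Step 2: L[1][1] = √(16) = 4.
  L[2][0] = (-3) / L[0][0] = -3.
  L[2][1] = (-8) / L[1][1] = -2.
Step 3: L[2][2] = √(4) = 2.

L[2][2] = 2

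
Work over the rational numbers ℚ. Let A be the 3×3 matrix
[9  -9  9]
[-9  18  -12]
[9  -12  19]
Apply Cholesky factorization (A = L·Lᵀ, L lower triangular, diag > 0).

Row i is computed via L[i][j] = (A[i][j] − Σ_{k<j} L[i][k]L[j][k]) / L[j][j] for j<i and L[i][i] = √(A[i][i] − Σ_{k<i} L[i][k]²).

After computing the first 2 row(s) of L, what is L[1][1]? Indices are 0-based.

Step 1: L[0][0] = √(9) = 3.
  L[1][0] = (-9) / L[0][0] = -3.
Step 2: L[1][1] = √(9) = 3.

L[1][1] = 3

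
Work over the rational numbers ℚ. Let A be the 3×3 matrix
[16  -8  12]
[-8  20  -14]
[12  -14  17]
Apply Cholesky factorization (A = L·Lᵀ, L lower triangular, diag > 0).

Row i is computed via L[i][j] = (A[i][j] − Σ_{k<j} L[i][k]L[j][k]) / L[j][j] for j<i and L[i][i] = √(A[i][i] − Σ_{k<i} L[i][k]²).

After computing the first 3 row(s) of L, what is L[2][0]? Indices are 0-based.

L[2][0] = 3

Step 1: L[0][0] = √(16) = 4.
  L[1][0] = (-8) / L[0][0] = -2.
Step 2: L[1][1] = √(16) = 4.
  L[2][0] = (12) / L[0][0] = 3.
  L[2][1] = (-8) / L[1][1] = -2.
Step 3: L[2][2] = √(4) = 2.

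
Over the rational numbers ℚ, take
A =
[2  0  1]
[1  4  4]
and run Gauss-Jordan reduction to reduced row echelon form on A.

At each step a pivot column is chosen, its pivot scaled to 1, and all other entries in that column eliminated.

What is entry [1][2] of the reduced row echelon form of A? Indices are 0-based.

step 1: normalize row 0 (÷2) = (1, 0, 1/2)
  row 1: subtract 1×row0 = (0, 4, 7/2)
step 2: normalize row 1 (÷4) = (0, 1, 7/8)

M[1][2] = 7/8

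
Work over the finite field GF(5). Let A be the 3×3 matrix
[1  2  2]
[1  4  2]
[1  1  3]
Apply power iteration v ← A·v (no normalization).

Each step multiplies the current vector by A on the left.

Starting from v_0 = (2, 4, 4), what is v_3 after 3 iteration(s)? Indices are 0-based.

v_0 = (2, 4, 4).
v_1 = A·v_0 = (3, 1, 3).
v_2 = A·v_1 = (1, 3, 3).
v_3 = A·v_2 = (3, 4, 3).

v_3 = (3, 4, 3)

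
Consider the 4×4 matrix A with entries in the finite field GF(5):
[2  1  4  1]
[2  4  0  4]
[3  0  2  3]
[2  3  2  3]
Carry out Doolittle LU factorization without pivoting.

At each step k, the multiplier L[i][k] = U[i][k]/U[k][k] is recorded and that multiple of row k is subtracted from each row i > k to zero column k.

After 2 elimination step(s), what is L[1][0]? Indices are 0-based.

L[1][0] = 1

k=0: U[0][0]=2
  eliminate (1,0): mult=1, new row 1: (0, 3, 1, 3); set L[1][0]=1
  eliminate (2,0): mult=4, new row 2: (0, 1, 1, 4); set L[2][0]=4
  eliminate (3,0): mult=1, new row 3: (0, 2, 3, 2); set L[3][0]=1
k=1: U[1][1]=3
  eliminate (2,1): mult=2, new row 2: (0, 0, 4, 3); set L[2][1]=2
  eliminate (3,1): mult=4, new row 3: (0, 0, 4, 0); set L[3][1]=4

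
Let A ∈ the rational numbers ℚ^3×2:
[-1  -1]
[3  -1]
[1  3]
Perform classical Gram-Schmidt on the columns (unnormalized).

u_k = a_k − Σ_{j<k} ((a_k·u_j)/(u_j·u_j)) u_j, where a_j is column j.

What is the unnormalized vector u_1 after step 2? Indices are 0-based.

Step 1: u_0 = a_0 = (-1, 3, 1).
Step 2: u_1 = a_1 − (1/11)·u_0 = (-10/11, -14/11, 32/11).

u_1 = (-10/11, -14/11, 32/11)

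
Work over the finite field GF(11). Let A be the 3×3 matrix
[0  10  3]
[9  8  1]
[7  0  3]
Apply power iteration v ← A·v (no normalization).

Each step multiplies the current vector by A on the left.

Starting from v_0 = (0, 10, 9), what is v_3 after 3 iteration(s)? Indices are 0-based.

v_3 = (5, 4, 5)

v_0 = (0, 10, 9).
v_1 = A·v_0 = (6, 1, 5).
v_2 = A·v_1 = (3, 1, 2).
v_3 = A·v_2 = (5, 4, 5).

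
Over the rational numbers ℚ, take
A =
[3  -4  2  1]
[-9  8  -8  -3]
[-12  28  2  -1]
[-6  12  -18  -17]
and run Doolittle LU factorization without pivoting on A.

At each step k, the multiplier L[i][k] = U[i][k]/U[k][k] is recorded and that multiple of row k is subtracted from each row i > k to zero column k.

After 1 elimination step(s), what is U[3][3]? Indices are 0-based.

[col 0] pivot 3
  R1 -= -3*R0 → (0, -4, -2, 0)  (L[1][0] := -3)
  R2 -= -4*R0 → (0, 12, 10, 3)  (L[2][0] := -4)
  R3 -= -2*R0 → (0, 4, -14, -15)  (L[3][0] := -2)

U[3][3] = -15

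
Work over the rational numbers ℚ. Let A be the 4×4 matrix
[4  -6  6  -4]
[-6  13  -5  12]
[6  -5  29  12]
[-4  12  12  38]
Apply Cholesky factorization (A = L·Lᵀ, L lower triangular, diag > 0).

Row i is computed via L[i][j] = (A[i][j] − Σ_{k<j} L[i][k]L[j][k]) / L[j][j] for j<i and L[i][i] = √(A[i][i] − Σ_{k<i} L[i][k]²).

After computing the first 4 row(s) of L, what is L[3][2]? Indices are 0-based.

Step 1: L[0][0] = √(4) = 2.
  L[1][0] = (-6) / L[0][0] = -3.
Step 2: L[1][1] = √(4) = 2.
  L[2][0] = (6) / L[0][0] = 3.
  L[2][1] = (4) / L[1][1] = 2.
Step 3: L[2][2] = √(16) = 4.
  L[3][0] = (-4) / L[0][0] = -2.
  L[3][1] = (6) / L[1][1] = 3.
  L[3][2] = (12) / L[2][2] = 3.
Step 4: L[3][3] = √(16) = 4.

L[3][2] = 3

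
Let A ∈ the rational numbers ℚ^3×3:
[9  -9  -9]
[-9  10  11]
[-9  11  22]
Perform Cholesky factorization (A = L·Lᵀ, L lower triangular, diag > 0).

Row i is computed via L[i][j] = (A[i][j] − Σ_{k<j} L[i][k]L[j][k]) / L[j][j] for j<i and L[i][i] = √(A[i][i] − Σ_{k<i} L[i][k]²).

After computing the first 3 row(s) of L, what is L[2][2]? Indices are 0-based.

L[2][2] = 3

Step 1: L[0][0] = √(9) = 3.
  L[1][0] = (-9) / L[0][0] = -3.
Step 2: L[1][1] = √(1) = 1.
  L[2][0] = (-9) / L[0][0] = -3.
  L[2][1] = (2) / L[1][1] = 2.
Step 3: L[2][2] = √(9) = 3.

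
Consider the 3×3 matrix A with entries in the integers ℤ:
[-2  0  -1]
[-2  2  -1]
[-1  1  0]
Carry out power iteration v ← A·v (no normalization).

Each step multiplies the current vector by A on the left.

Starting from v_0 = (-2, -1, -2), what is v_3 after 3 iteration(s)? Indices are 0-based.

v_3 = (28, 18, 8)

v_0 = (-2, -1, -2).
v_1 = A·v_0 = (6, 4, 1).
v_2 = A·v_1 = (-13, -5, -2).
v_3 = A·v_2 = (28, 18, 8).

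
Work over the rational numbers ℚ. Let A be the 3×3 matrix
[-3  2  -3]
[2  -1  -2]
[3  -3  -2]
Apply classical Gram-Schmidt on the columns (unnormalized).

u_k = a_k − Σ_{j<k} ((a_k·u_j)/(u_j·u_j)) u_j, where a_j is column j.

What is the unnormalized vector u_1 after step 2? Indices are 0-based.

u_1 = (-7/22, 6/11, -15/22)

Step 1: u_0 = a_0 = (-3, 2, 3).
Step 2: u_1 = a_1 − (-17/22)·u_0 = (-7/22, 6/11, -15/22).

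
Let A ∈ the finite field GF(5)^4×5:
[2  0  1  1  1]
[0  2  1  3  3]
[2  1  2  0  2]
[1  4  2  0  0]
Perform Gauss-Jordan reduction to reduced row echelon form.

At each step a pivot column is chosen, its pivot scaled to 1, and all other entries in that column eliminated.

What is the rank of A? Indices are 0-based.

pivot(0,0)=2: scale R0 → (1, 0, 3, 3, 3)
  clear (2,0): R2 −= (2)R0 → (0, 1, 1, 4, 1)
  clear (3,0): R3 −= (1)R0 → (0, 4, 4, 2, 2)
pivot(1,1)=2: scale R1 → (0, 1, 3, 4, 4)
  clear (2,1): R2 −= (1)R1 → (0, 0, 3, 0, 2)
  clear (3,1): R3 −= (4)R1 → (0, 0, 2, 1, 1)
pivot(2,2)=3: scale R2 → (0, 0, 1, 0, 4)
  clear (0,2): R0 −= (3)R2 → (1, 0, 0, 3, 1)
  clear (1,2): R1 −= (3)R2 → (0, 1, 0, 4, 2)
  clear (3,2): R3 −= (2)R2 → (0, 0, 0, 1, 3)
pivot(3,3)=1: scale R3 → (0, 0, 0, 1, 3)
  clear (0,3): R0 −= (3)R3 → (1, 0, 0, 0, 2)
  clear (1,3): R1 −= (4)R3 → (0, 1, 0, 0, 0)

rank = 4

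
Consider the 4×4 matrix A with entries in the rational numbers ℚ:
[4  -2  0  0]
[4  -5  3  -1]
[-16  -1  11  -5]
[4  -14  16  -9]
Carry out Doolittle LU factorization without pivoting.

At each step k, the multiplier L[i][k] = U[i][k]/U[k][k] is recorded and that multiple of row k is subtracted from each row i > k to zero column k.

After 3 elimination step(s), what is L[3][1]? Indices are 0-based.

L[3][1] = 4

Step 1: pivot at (0,0) is 4.
  row1 ← row1 − (1)·row0  ⇒  L[1][0]=1, U row1=(0, -3, 3, -1)
  row2 ← row2 − (-4)·row0  ⇒  L[2][0]=-4, U row2=(0, -9, 11, -5)
  row3 ← row3 − (1)·row0  ⇒  L[3][0]=1, U row3=(0, -12, 16, -9)
Step 2: pivot at (1,1) is -3.
  row2 ← row2 − (3)·row1  ⇒  L[2][1]=3, U row2=(0, 0, 2, -2)
  row3 ← row3 − (4)·row1  ⇒  L[3][1]=4, U row3=(0, 0, 4, -5)
Step 3: pivot at (2,2) is 2.
  row3 ← row3 − (2)·row2  ⇒  L[3][2]=2, U row3=(0, 0, 0, -1)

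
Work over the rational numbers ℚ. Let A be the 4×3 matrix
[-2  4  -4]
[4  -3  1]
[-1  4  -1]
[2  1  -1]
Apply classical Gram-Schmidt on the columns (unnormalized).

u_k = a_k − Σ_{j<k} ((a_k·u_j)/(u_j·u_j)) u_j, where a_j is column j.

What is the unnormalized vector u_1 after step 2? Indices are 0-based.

Step 1: u_0 = a_0 = (-2, 4, -1, 2).
Step 2: u_1 = a_1 − (-22/25)·u_0 = (56/25, 13/25, 78/25, 69/25).

u_1 = (56/25, 13/25, 78/25, 69/25)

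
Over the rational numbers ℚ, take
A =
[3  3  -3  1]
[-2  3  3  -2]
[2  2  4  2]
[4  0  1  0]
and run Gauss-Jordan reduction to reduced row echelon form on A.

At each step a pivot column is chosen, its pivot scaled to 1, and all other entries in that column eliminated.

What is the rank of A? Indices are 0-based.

rank = 4

step 1: normalize row 0 (÷3) = (1, 1, -1, 1/3)
  row 1: subtract -2×row0 = (0, 5, 1, -4/3)
  row 2: subtract 2×row0 = (0, 0, 6, 4/3)
  row 3: subtract 4×row0 = (0, -4, 5, -4/3)
step 2: normalize row 1 (÷5) = (0, 1, 1/5, -4/15)
  row 0: subtract 1×row1 = (1, 0, -6/5, 3/5)
  row 3: subtract -4×row1 = (0, 0, 29/5, -12/5)
step 3: normalize row 2 (÷6) = (0, 0, 1, 2/9)
  row 0: subtract -6/5×row2 = (1, 0, 0, 13/15)
  row 1: subtract 1/5×row2 = (0, 1, 0, -14/45)
  row 3: subtract 29/5×row2 = (0, 0, 0, -166/45)
step 4: normalize row 3 (÷-166/45) = (0, 0, 0, 1)
  row 0: subtract 13/15×row3 = (1, 0, 0, 0)
  row 1: subtract -14/45×row3 = (0, 1, 0, 0)
  row 2: subtract 2/9×row3 = (0, 0, 1, 0)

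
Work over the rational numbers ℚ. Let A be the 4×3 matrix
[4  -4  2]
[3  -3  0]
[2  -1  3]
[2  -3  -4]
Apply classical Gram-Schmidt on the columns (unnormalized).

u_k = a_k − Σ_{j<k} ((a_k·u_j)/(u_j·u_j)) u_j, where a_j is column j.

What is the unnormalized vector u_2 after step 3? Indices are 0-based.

u_2 = (14/11, -6/11, -19/22, -19/22)

Step 1: u_0 = a_0 = (4, 3, 2, 2).
Step 2: u_1 = a_1 − (-1)·u_0 = (0, 0, 1, -1).
Step 3: u_2 = a_2 − (2/11)·u_0 − (7/2)·u_1 = (14/11, -6/11, -19/22, -19/22).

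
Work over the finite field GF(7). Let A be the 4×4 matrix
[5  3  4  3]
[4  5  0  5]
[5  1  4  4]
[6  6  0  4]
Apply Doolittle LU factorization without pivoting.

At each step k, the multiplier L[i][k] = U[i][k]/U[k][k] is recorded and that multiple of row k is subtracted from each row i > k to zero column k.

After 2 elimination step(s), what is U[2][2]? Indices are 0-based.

k=0: U[0][0]=5
  eliminate (1,0): mult=5, new row 1: (0, 4, 1, 4); set L[1][0]=5
  eliminate (2,0): mult=1, new row 2: (0, 5, 0, 1); set L[2][0]=1
  eliminate (3,0): mult=4, new row 3: (0, 1, 5, 6); set L[3][0]=4
k=1: U[1][1]=4
  eliminate (2,1): mult=3, new row 2: (0, 0, 4, 3); set L[2][1]=3
  eliminate (3,1): mult=2, new row 3: (0, 0, 3, 5); set L[3][1]=2

U[2][2] = 4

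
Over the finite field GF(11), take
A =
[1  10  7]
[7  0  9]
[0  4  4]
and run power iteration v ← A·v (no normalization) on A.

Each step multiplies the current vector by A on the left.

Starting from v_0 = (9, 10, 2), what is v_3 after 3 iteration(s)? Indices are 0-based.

v_0 = (9, 10, 2).
v_1 = A·v_0 = (2, 4, 4).
v_2 = A·v_1 = (4, 6, 10).
v_3 = A·v_2 = (2, 8, 9).

v_3 = (2, 8, 9)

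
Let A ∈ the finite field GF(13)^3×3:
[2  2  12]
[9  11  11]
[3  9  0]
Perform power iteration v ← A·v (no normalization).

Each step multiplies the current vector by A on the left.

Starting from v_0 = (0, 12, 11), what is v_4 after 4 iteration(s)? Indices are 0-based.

v_0 = (0, 12, 11).
v_1 = A·v_0 = (0, 6, 4).
v_2 = A·v_1 = (8, 6, 2).
v_3 = A·v_2 = (0, 4, 0).
v_4 = A·v_3 = (8, 5, 10).

v_4 = (8, 5, 10)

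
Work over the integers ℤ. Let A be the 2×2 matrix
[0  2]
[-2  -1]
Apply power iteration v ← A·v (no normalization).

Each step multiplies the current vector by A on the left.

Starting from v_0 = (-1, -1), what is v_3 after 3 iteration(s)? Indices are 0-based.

v_3 = (2, -13)

v_0 = (-1, -1).
v_1 = A·v_0 = (-2, 3).
v_2 = A·v_1 = (6, 1).
v_3 = A·v_2 = (2, -13).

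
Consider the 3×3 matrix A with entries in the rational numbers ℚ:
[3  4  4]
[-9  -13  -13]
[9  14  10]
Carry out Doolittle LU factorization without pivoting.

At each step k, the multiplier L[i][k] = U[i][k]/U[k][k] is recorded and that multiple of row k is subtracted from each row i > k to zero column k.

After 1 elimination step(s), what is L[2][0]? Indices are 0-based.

[col 0] pivot 3
  R1 -= -3*R0 → (0, -1, -1)  (L[1][0] := -3)
  R2 -= 3*R0 → (0, 2, -2)  (L[2][0] := 3)

L[2][0] = 3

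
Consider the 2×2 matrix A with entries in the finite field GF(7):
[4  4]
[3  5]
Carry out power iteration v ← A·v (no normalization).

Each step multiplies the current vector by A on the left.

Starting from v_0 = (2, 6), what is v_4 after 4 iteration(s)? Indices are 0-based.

v_4 = (3, 0)

v_0 = (2, 6).
v_1 = A·v_0 = (4, 1).
v_2 = A·v_1 = (6, 3).
v_3 = A·v_2 = (1, 5).
v_4 = A·v_3 = (3, 0).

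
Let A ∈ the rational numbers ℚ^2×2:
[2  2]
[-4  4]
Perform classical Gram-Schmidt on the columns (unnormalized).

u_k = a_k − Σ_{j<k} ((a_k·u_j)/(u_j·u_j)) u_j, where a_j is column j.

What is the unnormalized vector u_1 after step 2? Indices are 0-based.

Step 1: u_0 = a_0 = (2, -4).
Step 2: u_1 = a_1 − (-3/5)·u_0 = (16/5, 8/5).

u_1 = (16/5, 8/5)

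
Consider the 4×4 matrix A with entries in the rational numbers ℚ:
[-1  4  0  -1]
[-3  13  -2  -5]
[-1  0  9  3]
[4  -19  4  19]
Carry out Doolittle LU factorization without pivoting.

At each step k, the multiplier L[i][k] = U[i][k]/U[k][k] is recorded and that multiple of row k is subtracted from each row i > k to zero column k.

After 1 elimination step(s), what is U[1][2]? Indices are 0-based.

Step 1: pivot at (0,0) is -1.
  row1 ← row1 − (3)·row0  ⇒  L[1][0]=3, U row1=(0, 1, -2, -2)
  row2 ← row2 − (1)·row0  ⇒  L[2][0]=1, U row2=(0, -4, 9, 4)
  row3 ← row3 − (-4)·row0  ⇒  L[3][0]=-4, U row3=(0, -3, 4, 15)

U[1][2] = -2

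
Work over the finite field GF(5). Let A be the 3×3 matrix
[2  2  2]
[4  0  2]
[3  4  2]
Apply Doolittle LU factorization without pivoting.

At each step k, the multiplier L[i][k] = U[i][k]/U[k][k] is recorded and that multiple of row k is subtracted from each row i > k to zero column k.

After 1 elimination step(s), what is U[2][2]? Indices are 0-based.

U[2][2] = 4

k=0: U[0][0]=2
  eliminate (1,0): mult=2, new row 1: (0, 1, 3); set L[1][0]=2
  eliminate (2,0): mult=4, new row 2: (0, 1, 4); set L[2][0]=4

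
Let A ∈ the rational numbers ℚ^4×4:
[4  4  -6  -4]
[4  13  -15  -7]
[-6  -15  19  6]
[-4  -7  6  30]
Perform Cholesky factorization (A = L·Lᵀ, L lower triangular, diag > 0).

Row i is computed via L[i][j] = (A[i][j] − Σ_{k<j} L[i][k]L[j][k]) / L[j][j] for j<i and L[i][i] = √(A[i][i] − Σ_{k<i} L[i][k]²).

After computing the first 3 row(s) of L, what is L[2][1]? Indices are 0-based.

L[2][1] = -3

Step 1: L[0][0] = √(4) = 2.
  L[1][0] = (4) / L[0][0] = 2.
Step 2: L[1][1] = √(9) = 3.
  L[2][0] = (-6) / L[0][0] = -3.
  L[2][1] = (-9) / L[1][1] = -3.
Step 3: L[2][2] = √(1) = 1.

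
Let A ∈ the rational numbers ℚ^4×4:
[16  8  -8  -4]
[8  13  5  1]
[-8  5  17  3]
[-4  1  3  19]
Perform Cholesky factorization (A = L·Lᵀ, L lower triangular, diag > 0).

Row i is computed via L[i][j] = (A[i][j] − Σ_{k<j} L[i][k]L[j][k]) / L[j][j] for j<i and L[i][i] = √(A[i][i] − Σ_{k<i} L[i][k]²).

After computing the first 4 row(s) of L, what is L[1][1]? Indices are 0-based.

Step 1: L[0][0] = √(16) = 4.
  L[1][0] = (8) / L[0][0] = 2.
Step 2: L[1][1] = √(9) = 3.
  L[2][0] = (-8) / L[0][0] = -2.
  L[2][1] = (9) / L[1][1] = 3.
Step 3: L[2][2] = √(4) = 2.
  L[3][0] = (-4) / L[0][0] = -1.
  L[3][1] = (3) / L[1][1] = 1.
  L[3][2] = (-2) / L[2][2] = -1.
Step 4: L[3][3] = √(16) = 4.

L[1][1] = 3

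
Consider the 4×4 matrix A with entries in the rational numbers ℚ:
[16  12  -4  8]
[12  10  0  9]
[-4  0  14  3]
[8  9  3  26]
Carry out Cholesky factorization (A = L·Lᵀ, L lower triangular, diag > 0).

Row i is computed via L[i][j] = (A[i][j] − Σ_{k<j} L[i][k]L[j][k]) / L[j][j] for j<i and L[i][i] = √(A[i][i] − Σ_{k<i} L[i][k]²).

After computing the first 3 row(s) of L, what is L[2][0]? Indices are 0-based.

Step 1: L[0][0] = √(16) = 4.
  L[1][0] = (12) / L[0][0] = 3.
Step 2: L[1][1] = √(1) = 1.
  L[2][0] = (-4) / L[0][0] = -1.
  L[2][1] = (3) / L[1][1] = 3.
Step 3: L[2][2] = √(4) = 2.

L[2][0] = -1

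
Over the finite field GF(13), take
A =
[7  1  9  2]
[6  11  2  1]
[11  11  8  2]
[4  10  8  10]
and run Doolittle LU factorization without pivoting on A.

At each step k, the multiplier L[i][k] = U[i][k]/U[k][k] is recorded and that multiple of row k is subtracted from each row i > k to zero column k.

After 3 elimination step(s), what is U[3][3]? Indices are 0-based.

U[3][3] = 9

Step 1: pivot at (0,0) is 7.
  row1 ← row1 − (12)·row0  ⇒  L[1][0]=12, U row1=(0, 12, 11, 3)
  row2 ← row2 − (9)·row0  ⇒  L[2][0]=9, U row2=(0, 2, 5, 10)
  row3 ← row3 − (8)·row0  ⇒  L[3][0]=8, U row3=(0, 2, 1, 7)
Step 2: pivot at (1,1) is 12.
  row2 ← row2 − (11)·row1  ⇒  L[2][1]=11, U row2=(0, 0, 1, 3)
  row3 ← row3 − (11)·row1  ⇒  L[3][1]=11, U row3=(0, 0, 10, 0)
Step 3: pivot at (2,2) is 1.
  row3 ← row3 − (10)·row2  ⇒  L[3][2]=10, U row3=(0, 0, 0, 9)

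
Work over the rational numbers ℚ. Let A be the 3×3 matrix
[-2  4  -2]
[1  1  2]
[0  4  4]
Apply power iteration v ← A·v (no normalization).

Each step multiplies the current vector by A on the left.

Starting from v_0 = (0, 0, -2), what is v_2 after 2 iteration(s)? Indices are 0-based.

v_2 = (-8, -16, -48)

v_0 = (0, 0, -2).
v_1 = A·v_0 = (4, -4, -8).
v_2 = A·v_1 = (-8, -16, -48).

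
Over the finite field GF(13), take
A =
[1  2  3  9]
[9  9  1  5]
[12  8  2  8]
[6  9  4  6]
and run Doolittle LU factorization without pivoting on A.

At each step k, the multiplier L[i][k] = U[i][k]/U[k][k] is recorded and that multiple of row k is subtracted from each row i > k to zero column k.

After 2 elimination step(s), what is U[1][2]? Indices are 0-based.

U[1][2] = 0

Step 1: pivot at (0,0) is 1.
  row1 ← row1 − (9)·row0  ⇒  L[1][0]=9, U row1=(0, 4, 0, 2)
  row2 ← row2 − (12)·row0  ⇒  L[2][0]=12, U row2=(0, 10, 5, 4)
  row3 ← row3 − (6)·row0  ⇒  L[3][0]=6, U row3=(0, 10, 12, 4)
Step 2: pivot at (1,1) is 4.
  row2 ← row2 − (9)·row1  ⇒  L[2][1]=9, U row2=(0, 0, 5, 12)
  row3 ← row3 − (9)·row1  ⇒  L[3][1]=9, U row3=(0, 0, 12, 12)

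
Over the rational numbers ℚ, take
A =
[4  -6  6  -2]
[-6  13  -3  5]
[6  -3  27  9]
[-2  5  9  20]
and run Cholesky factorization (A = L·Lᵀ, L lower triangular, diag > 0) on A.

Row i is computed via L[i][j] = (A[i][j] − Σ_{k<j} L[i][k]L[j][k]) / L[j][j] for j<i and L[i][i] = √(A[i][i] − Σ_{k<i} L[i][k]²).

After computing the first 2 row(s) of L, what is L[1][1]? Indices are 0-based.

Step 1: L[0][0] = √(4) = 2.
  L[1][0] = (-6) / L[0][0] = -3.
Step 2: L[1][1] = √(4) = 2.

L[1][1] = 2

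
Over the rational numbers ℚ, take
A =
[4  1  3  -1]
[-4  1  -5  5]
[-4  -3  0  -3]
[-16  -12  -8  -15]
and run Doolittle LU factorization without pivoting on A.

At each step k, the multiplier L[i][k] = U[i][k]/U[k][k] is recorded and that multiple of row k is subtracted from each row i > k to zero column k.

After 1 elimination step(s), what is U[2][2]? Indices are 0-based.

U[2][2] = 3

Step 1: pivot at (0,0) is 4.
  row1 ← row1 − (-1)·row0  ⇒  L[1][0]=-1, U row1=(0, 2, -2, 4)
  row2 ← row2 − (-1)·row0  ⇒  L[2][0]=-1, U row2=(0, -2, 3, -4)
  row3 ← row3 − (-4)·row0  ⇒  L[3][0]=-4, U row3=(0, -8, 4, -19)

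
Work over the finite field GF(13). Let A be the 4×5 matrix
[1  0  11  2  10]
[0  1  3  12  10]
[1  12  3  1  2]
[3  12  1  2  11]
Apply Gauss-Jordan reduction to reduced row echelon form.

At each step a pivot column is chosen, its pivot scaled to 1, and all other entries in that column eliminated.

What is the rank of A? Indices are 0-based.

step 1: normalize row 0 (÷1) = (1, 0, 11, 2, 10)
  row 2: subtract 1×row0 = (0, 12, 5, 12, 5)
  row 3: subtract 3×row0 = (0, 12, 7, 9, 7)
step 2: normalize row 1 (÷1) = (0, 1, 3, 12, 10)
  row 2: subtract 12×row1 = (0, 0, 8, 11, 2)
  row 3: subtract 12×row1 = (0, 0, 10, 8, 4)
step 3: normalize row 2 (÷8) = (0, 0, 1, 3, 10)
  row 0: subtract 11×row2 = (1, 0, 0, 8, 4)
  row 1: subtract 3×row2 = (0, 1, 0, 3, 6)
  row 3: subtract 10×row2 = (0, 0, 0, 4, 8)
step 4: normalize row 3 (÷4) = (0, 0, 0, 1, 2)
  row 0: subtract 8×row3 = (1, 0, 0, 0, 1)
  row 1: subtract 3×row3 = (0, 1, 0, 0, 0)
  row 2: subtract 3×row3 = (0, 0, 1, 0, 4)

rank = 4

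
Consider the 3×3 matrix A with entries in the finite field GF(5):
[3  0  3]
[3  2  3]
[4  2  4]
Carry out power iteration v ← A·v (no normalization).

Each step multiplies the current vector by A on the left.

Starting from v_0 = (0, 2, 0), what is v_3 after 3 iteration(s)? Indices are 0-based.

v_0 = (0, 2, 0).
v_1 = A·v_0 = (0, 4, 4).
v_2 = A·v_1 = (2, 0, 4).
v_3 = A·v_2 = (3, 3, 4).

v_3 = (3, 3, 4)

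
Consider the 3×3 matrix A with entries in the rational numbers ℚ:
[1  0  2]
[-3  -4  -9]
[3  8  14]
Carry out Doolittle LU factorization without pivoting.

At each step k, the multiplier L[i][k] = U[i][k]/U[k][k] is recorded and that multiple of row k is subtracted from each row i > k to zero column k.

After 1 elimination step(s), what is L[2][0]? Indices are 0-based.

Step 1: pivot at (0,0) is 1.
  row1 ← row1 − (-3)·row0  ⇒  L[1][0]=-3, U row1=(0, -4, -3)
  row2 ← row2 − (3)·row0  ⇒  L[2][0]=3, U row2=(0, 8, 8)

L[2][0] = 3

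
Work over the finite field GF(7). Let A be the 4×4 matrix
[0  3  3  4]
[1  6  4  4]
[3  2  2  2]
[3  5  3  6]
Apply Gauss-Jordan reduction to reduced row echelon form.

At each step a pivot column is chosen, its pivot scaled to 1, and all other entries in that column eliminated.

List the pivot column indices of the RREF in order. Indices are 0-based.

[1] R0 <-> R1
[1] R0 /= 1  ⇒  (1, 6, 4, 4)
     R2 -= 3·R0  ⇒  (0, 5, 4, 4)
     R3 -= 3·R0  ⇒  (0, 1, 5, 1)
[2] R1 /= 3  ⇒  (0, 1, 1, 6)
     R0 -= 6·R1  ⇒  (1, 0, 5, 3)
     R2 -= 5·R1  ⇒  (0, 0, 6, 2)
     R3 -= 1·R1  ⇒  (0, 0, 4, 2)
[3] R2 /= 6  ⇒  (0, 0, 1, 5)
     R0 -= 5·R2  ⇒  (1, 0, 0, 6)
     R1 -= 1·R2  ⇒  (0, 1, 0, 1)
     R3 -= 4·R2  ⇒  (0, 0, 0, 3)
[4] R3 /= 3  ⇒  (0, 0, 0, 1)
     R0 -= 6·R3  ⇒  (1, 0, 0, 0)
     R1 -= 1·R3  ⇒  (0, 1, 0, 0)
     R2 -= 5·R3  ⇒  (0, 0, 1, 0)

pivot columns: 0, 1, 2, 3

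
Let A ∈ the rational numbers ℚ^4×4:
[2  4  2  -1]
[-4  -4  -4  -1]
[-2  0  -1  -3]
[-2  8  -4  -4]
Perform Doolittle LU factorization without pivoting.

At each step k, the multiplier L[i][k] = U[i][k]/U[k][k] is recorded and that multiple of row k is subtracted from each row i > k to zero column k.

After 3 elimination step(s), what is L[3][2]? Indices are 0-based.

k=0: U[0][0]=2
  eliminate (1,0): mult=-2, new row 1: (0, 4, 0, -3); set L[1][0]=-2
  eliminate (2,0): mult=-1, new row 2: (0, 4, 1, -4); set L[2][0]=-1
  eliminate (3,0): mult=-1, new row 3: (0, 12, -2, -5); set L[3][0]=-1
k=1: U[1][1]=4
  eliminate (2,1): mult=1, new row 2: (0, 0, 1, -1); set L[2][1]=1
  eliminate (3,1): mult=3, new row 3: (0, 0, -2, 4); set L[3][1]=3
k=2: U[2][2]=1
  eliminate (3,2): mult=-2, new row 3: (0, 0, 0, 2); set L[3][2]=-2

L[3][2] = -2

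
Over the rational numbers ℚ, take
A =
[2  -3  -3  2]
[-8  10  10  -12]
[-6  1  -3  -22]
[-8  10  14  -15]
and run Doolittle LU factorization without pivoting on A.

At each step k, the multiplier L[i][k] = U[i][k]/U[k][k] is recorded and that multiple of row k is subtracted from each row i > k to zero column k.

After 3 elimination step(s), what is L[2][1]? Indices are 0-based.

[col 0] pivot 2
  R1 -= -4*R0 → (0, -2, -2, -4)  (L[1][0] := -4)
  R2 -= -3*R0 → (0, -8, -12, -16)  (L[2][0] := -3)
  R3 -= -4*R0 → (0, -2, 2, -7)  (L[3][0] := -4)
[col 1] pivot -2
  R2 -= 4*R1 → (0, 0, -4, 0)  (L[2][1] := 4)
  R3 -= 1*R1 → (0, 0, 4, -3)  (L[3][1] := 1)
[col 2] pivot -4
  R3 -= -1*R2 → (0, 0, 0, -3)  (L[3][2] := -1)

L[2][1] = 4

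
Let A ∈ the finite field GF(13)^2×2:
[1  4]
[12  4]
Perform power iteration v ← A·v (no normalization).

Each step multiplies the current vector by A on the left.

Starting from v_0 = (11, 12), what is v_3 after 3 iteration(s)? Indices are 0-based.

v_3 = (4, 6)

v_0 = (11, 12).
v_1 = A·v_0 = (7, 11).
v_2 = A·v_1 = (12, 11).
v_3 = A·v_2 = (4, 6).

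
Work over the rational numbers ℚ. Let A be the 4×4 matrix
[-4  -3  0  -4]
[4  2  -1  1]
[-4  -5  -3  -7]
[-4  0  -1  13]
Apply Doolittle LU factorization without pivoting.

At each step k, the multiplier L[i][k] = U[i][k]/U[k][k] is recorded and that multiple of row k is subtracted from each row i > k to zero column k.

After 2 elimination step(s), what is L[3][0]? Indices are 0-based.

L[3][0] = 1

Step 1: pivot at (0,0) is -4.
  row1 ← row1 − (-1)·row0  ⇒  L[1][0]=-1, U row1=(0, -1, -1, -3)
  row2 ← row2 − (1)·row0  ⇒  L[2][0]=1, U row2=(0, -2, -3, -3)
  row3 ← row3 − (1)·row0  ⇒  L[3][0]=1, U row3=(0, 3, -1, 17)
Step 2: pivot at (1,1) is -1.
  row2 ← row2 − (2)·row1  ⇒  L[2][1]=2, U row2=(0, 0, -1, 3)
  row3 ← row3 − (-3)·row1  ⇒  L[3][1]=-3, U row3=(0, 0, -4, 8)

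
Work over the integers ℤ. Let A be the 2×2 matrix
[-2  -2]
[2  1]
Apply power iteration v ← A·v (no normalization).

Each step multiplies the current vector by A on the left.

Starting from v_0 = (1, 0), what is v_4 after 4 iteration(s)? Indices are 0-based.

v_4 = (-4, 6)

v_0 = (1, 0).
v_1 = A·v_0 = (-2, 2).
v_2 = A·v_1 = (0, -2).
v_3 = A·v_2 = (4, -2).
v_4 = A·v_3 = (-4, 6).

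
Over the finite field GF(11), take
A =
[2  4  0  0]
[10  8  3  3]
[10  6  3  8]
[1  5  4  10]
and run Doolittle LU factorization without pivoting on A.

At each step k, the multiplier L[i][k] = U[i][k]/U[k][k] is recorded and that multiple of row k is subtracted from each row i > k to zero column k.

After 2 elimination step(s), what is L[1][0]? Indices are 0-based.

L[1][0] = 5

[col 0] pivot 2
  R1 -= 5*R0 → (0, 10, 3, 3)  (L[1][0] := 5)
  R2 -= 5*R0 → (0, 8, 3, 8)  (L[2][0] := 5)
  R3 -= 6*R0 → (0, 3, 4, 10)  (L[3][0] := 6)
[col 1] pivot 10
  R2 -= 3*R1 → (0, 0, 5, 10)  (L[2][1] := 3)
  R3 -= 8*R1 → (0, 0, 2, 8)  (L[3][1] := 8)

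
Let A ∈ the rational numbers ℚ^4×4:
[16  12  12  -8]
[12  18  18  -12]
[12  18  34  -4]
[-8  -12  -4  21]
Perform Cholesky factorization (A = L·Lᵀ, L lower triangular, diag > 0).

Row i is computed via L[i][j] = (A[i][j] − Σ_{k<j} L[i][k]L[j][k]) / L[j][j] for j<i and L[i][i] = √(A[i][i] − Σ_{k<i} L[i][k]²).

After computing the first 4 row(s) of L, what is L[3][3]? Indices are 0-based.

Step 1: L[0][0] = √(16) = 4.
  L[1][0] = (12) / L[0][0] = 3.
Step 2: L[1][1] = √(9) = 3.
  L[2][0] = (12) / L[0][0] = 3.
  L[2][1] = (9) / L[1][1] = 3.
Step 3: L[2][2] = √(16) = 4.
  L[3][0] = (-8) / L[0][0] = -2.
  L[3][1] = (-6) / L[1][1] = -2.
  L[3][2] = (8) / L[2][2] = 2.
Step 4: L[3][3] = √(9) = 3.

L[3][3] = 3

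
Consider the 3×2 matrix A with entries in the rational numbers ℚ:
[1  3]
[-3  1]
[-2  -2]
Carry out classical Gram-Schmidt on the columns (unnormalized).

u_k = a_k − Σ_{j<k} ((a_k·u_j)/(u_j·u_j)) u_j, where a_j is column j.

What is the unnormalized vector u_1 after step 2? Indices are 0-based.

u_1 = (19/7, 13/7, -10/7)

Step 1: u_0 = a_0 = (1, -3, -2).
Step 2: u_1 = a_1 − (2/7)·u_0 = (19/7, 13/7, -10/7).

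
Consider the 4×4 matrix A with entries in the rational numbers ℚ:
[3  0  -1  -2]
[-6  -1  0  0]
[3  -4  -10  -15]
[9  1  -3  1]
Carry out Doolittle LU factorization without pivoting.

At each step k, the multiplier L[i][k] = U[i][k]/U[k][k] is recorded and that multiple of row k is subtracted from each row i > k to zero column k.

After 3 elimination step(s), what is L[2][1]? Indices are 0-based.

k=0: U[0][0]=3
  eliminate (1,0): mult=-2, new row 1: (0, -1, -2, -4); set L[1][0]=-2
  eliminate (2,0): mult=1, new row 2: (0, -4, -9, -13); set L[2][0]=1
  eliminate (3,0): mult=3, new row 3: (0, 1, 0, 7); set L[3][0]=3
k=1: U[1][1]=-1
  eliminate (2,1): mult=4, new row 2: (0, 0, -1, 3); set L[2][1]=4
  eliminate (3,1): mult=-1, new row 3: (0, 0, -2, 3); set L[3][1]=-1
k=2: U[2][2]=-1
  eliminate (3,2): mult=2, new row 3: (0, 0, 0, -3); set L[3][2]=2

L[2][1] = 4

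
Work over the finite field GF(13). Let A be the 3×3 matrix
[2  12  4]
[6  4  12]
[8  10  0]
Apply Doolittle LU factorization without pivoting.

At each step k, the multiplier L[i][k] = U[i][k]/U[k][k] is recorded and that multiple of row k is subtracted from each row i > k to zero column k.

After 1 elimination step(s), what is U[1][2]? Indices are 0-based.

U[1][2] = 0

Step 1: pivot at (0,0) is 2.
  row1 ← row1 − (3)·row0  ⇒  L[1][0]=3, U row1=(0, 7, 0)
  row2 ← row2 − (4)·row0  ⇒  L[2][0]=4, U row2=(0, 1, 10)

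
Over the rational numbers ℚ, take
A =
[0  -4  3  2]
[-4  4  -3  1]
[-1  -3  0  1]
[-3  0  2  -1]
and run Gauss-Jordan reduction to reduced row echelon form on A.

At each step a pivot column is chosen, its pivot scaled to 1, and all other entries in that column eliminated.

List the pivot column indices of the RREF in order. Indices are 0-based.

step 1: exchange rows 0,1
step 1: normalize row 0 (÷-4) = (1, -1, 3/4, -1/4)
  row 2: subtract -1×row0 = (0, -4, 3/4, 3/4)
  row 3: subtract -3×row0 = (0, -3, 17/4, -7/4)
step 2: normalize row 1 (÷-4) = (0, 1, -3/4, -1/2)
  row 0: subtract -1×row1 = (1, 0, 0, -3/4)
  row 2: subtract -4×row1 = (0, 0, -9/4, -5/4)
  row 3: subtract -3×row1 = (0, 0, 2, -13/4)
step 3: normalize row 2 (÷-9/4) = (0, 0, 1, 5/9)
  row 1: subtract -3/4×row2 = (0, 1, 0, -1/12)
  row 3: subtract 2×row2 = (0, 0, 0, -157/36)
step 4: normalize row 3 (÷-157/36) = (0, 0, 0, 1)
  row 0: subtract -3/4×row3 = (1, 0, 0, 0)
  row 1: subtract -1/12×row3 = (0, 1, 0, 0)
  row 2: subtract 5/9×row3 = (0, 0, 1, 0)

pivot columns: 0, 1, 2, 3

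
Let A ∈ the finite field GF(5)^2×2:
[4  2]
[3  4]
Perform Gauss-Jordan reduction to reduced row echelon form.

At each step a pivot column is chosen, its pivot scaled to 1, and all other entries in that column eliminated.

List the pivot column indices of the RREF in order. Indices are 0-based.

pivot(0,0)=4: scale R0 → (1, 3)
  clear (1,0): R1 −= (3)R0 → (0, 0)
col 1: no nonzero at/below row 1; advance.

pivot columns: 0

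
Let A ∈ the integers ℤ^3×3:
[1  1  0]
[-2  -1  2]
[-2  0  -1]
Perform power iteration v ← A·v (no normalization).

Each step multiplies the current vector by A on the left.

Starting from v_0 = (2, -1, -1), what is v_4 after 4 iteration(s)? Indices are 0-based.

v_0 = (2, -1, -1).
v_1 = A·v_0 = (1, -5, -3).
v_2 = A·v_1 = (-4, -3, 1).
v_3 = A·v_2 = (-7, 13, 7).
v_4 = A·v_3 = (6, 15, 7).

v_4 = (6, 15, 7)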